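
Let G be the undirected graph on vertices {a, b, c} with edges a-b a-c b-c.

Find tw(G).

A width-2 tree decomposition is:
Bags: B1 = {a, b, c}
Tree: (single bag)
With just one bag of size 3, the width is 3 − 1 = 2, so tw(G) ≤ 2. On the other hand G contains the 3-clique {a, b, c}. A clique must lie in a single bag of any decomposition, so no decomposition can have width below 2. The upper and lower bounds meet at 2, so that is the treewidth.

2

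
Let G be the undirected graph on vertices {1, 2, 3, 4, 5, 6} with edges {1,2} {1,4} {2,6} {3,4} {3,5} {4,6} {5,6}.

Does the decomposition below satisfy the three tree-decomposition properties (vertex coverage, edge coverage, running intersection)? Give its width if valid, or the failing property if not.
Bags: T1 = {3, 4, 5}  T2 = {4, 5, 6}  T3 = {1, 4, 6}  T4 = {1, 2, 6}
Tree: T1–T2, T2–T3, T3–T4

Checking the three conditions: (i) the bags cover all of {1, 2, 3, 4, 5, 6}; (ii) for each edge, some bag contains both endpoints; (iii) the bags containing any fixed vertex form a subtree. All hold, so the decomposition is valid with width 3 − 1 = 2.

Yes; width 2.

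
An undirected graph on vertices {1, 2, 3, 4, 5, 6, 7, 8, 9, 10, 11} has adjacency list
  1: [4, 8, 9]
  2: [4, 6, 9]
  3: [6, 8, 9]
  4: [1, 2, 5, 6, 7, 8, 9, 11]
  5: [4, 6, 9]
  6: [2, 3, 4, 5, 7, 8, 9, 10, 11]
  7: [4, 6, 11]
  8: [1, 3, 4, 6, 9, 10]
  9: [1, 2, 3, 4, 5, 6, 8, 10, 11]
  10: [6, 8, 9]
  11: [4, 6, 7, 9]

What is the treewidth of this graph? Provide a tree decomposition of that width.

The largest bag has 4 vertices, giving width 3; this decomposition certifies tw(G) ≤ 3. Conversely, {1, 4, 8, 9} is a clique of size 4, and the vertices of any clique must share a bag in every tree decomposition; so some bag has ≥ 4 vertices and tw(G) ≥ 3. Therefore the treewidth is 3.

Treewidth 3.
One such decomposition:
Bags: B1 = {4, 5, 6, 9}  B2 = {4, 6, 8, 9}  B3 = {1, 4, 8, 9}  B4 = {4, 6, 9, 11}  B5 = {6, 8, 9, 10}  B6 = {4, 6, 7, 11}  B7 = {3, 6, 8, 9}  B8 = {2, 4, 6, 9}
Tree: B1–B2, B2–B3, B1–B4, B2–B5, B4–B6, B5–B7, B4–B8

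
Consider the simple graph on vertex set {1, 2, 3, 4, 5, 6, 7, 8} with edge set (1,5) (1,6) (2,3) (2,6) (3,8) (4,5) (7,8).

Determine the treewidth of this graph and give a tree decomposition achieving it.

Treewidth 1.
Bags: B1 = {4, 5}  B2 = {1, 5}  B3 = {1, 6}  B4 = {2, 6}  B5 = {2, 3}  B6 = {3, 8}  B7 = {7, 8}
Tree: B1–B2, B2–B3, B3–B4, B4–B5, B5–B6, B6–B7

Each bag holds 2 vertices, so the decomposition has width 1, which upper-bounds the treewidth. Since G has at least one edge (e.g. 4–5), it is not an edgeless graph, so tw(G) ≥ 1. The upper and lower bounds meet at 1, so that is the treewidth.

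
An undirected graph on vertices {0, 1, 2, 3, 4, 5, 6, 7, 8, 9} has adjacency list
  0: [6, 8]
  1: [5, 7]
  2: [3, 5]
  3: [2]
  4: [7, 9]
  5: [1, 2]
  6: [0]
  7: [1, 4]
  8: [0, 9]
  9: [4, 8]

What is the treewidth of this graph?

A width-1 tree decomposition is:
Bags: B1 = {2, 3}  B2 = {2, 5}  B3 = {1, 5}  B4 = {1, 7}  B5 = {4, 7}  B6 = {4, 9}  B7 = {8, 9}  B8 = {0, 8}  B9 = {0, 6}
Tree: B1–B2, B2–B3, B3–B4, B4–B5, B5–B6, B6–B7, B7–B8, B8–B9
Every bag has size at most 2, so the width is 2 − 1 = 1 and tw(G) ≤ 1. G has an edge, so its treewidth is at least 1. Combining the bounds, tw(G) = 1.

1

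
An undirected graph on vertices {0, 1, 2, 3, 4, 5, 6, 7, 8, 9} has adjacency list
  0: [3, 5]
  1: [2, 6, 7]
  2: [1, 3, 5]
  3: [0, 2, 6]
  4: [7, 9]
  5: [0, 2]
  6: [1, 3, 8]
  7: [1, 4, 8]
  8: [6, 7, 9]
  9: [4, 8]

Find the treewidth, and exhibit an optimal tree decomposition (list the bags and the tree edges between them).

Treewidth 2.
One optimal decomposition is:
Bags: B1 = {4, 8, 9}  B2 = {4, 7, 8}  B3 = {6, 7, 8}  B4 = {1, 6, 7}  B5 = {1, 3, 6}  B6 = {1, 2, 3}  B7 = {0, 2, 3}  B8 = {0, 2, 5}
Tree: B1–B2, B2–B3, B3–B4, B4–B5, B5–B6, B6–B7, B7–B8

The largest bag has 3 vertices, giving width 2; this decomposition certifies tw(G) ≤ 2. For the lower bound, G contains the cycle 9–4–7–8–9, so G is not a forest; only forests have treewidth ≤ 1, hence tw(G) ≥ 2. Combining the bounds, tw(G) = 2.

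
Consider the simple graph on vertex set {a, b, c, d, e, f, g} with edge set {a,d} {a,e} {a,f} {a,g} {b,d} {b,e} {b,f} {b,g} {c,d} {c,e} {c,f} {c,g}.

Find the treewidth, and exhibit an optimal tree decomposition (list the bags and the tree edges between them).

The largest bag has 4 vertices, giving width 3; this decomposition certifies tw(G) ≤ 3. For the lower bound: the 4 vertex sets {a,e}, {b,d}, {c}, {f} are disjoint, each induces a connected subgraph, and every pair is joined by at least one edge of G. Contracting each set to a single vertex therefore yields K_{4} as a minor, and since treewidth is minor-monotone, tw(G) ≥ tw(K_{4}) = 3. The upper and lower bounds meet at 3, so that is the treewidth.

Treewidth 3.
One such decomposition:
Bags: B1 = {a, b, c, e}  B2 = {a, b, c, d}  B3 = {a, b, c, f}  B4 = {a, b, c, g}
Tree: B1–B2, B2–B3, B3–B4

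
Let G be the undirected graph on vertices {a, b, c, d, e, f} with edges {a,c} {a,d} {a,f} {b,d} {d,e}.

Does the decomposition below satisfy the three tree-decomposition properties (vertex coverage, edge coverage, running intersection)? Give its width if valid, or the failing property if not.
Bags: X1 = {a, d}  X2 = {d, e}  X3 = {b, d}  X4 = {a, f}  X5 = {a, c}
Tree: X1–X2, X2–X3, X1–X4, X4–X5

Every vertex of G appears in some bag (union = {a, b, c, d, e, f}); every edge is covered by a bag; and for each vertex v the set of bags containing v is connected in the bag tree. The decomposition is therefore valid. The largest bag has 2 vertices, so the width is 1.

Yes; width 1.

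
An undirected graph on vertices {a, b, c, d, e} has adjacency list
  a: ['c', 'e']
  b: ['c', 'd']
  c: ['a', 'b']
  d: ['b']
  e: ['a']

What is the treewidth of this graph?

A width-1 tree decomposition is:
Bags: B1 = {b, c}  B2 = {a, c}  B3 = {b, d}  B4 = {a, e}
Tree: B1–B2, B1–B3, B2–B4
Every bag has size at most 2, so the width is 2 − 1 = 1 and tw(G) ≤ 1. G has an edge, so its treewidth is at least 1. Hence tw(G) = 1 exactly.

1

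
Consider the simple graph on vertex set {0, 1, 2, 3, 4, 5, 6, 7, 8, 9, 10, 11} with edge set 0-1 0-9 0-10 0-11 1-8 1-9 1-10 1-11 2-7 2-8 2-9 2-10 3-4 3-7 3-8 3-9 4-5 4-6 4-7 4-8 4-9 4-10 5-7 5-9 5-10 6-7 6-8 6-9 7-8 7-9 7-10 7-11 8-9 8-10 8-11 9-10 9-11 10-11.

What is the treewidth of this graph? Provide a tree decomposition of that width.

The largest bag has 5 vertices, giving width 4; this decomposition certifies tw(G) ≤ 4. Conversely, {0, 1, 9, 10, 11} is a clique of size 5, and the vertices of any clique must share a bag in every tree decomposition; so some bag has ≥ 5 vertices and tw(G) ≥ 4. Therefore the treewidth is 4.

Treewidth 4.
Bags: B1 = {0, 1, 9, 10, 11}  B2 = {1, 8, 9, 10, 11}  B3 = {7, 8, 9, 10, 11}  B4 = {4, 7, 8, 9, 10}  B5 = {4, 6, 7, 8, 9}  B6 = {3, 4, 7, 8, 9}  B7 = {2, 7, 8, 9, 10}  B8 = {4, 5, 7, 9, 10}
Tree: B1–B2, B2–B3, B3–B4, B4–B5, B4–B6, B4–B7, B4–B8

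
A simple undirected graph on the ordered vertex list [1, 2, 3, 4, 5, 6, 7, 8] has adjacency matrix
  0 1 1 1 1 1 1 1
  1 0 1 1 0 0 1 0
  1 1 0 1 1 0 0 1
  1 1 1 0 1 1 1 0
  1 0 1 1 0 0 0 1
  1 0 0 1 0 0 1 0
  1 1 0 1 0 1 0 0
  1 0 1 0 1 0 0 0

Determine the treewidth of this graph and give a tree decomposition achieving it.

Each bag holds 4 vertices, so the decomposition has width 3, which upper-bounds the treewidth. For the lower bound, the 4 vertices {1, 3, 5, 8} are pairwise adjacent, and any tree decomposition puts a clique entirely inside one bag — forcing width ≥ 3. Hence tw(G) = 3 exactly.

Treewidth 3.
Bags: B1 = {1, 4, 6, 7}  B2 = {1, 2, 4, 7}  B3 = {1, 2, 3, 4}  B4 = {1, 3, 4, 5}  B5 = {1, 3, 5, 8}
Tree: B1–B2, B2–B3, B3–B4, B4–B5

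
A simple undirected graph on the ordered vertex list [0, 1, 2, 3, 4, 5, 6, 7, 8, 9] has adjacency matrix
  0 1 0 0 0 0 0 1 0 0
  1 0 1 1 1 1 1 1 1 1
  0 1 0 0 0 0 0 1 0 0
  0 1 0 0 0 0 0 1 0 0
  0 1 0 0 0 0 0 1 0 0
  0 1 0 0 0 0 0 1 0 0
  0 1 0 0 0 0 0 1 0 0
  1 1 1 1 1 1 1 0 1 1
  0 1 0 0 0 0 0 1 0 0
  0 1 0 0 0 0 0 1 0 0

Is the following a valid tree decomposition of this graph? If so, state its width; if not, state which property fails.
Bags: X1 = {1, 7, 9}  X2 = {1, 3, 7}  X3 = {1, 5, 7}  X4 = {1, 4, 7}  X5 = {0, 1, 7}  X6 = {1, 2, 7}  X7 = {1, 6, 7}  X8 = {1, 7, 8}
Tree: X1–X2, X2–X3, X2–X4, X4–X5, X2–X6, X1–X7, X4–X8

Yes; width 2.

Checking the three conditions: (i) the bags cover all of {0, 1, 2, 3, 4, 5, 6, 7, 8, 9}; (ii) for each edge, some bag contains both endpoints; (iii) the bags containing any fixed vertex form a subtree. All hold, so the decomposition is valid with width 3 − 1 = 2.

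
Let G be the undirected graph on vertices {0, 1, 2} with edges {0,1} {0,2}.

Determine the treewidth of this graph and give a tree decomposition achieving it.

Treewidth 1.
Bags: B1 = {0, 1}  B2 = {0, 2}
Tree: B1–B2

Each bag holds 2 vertices, so the decomposition has width 1, which upper-bounds the treewidth. Since G has at least one edge (e.g. 1–0), it is not an edgeless graph, so tw(G) ≥ 1. Hence tw(G) = 1 exactly.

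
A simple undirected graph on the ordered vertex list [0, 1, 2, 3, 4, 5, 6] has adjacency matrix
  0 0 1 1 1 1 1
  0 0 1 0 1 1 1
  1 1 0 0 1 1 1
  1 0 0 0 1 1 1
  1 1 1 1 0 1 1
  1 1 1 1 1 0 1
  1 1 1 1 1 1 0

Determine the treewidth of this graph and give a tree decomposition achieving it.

The largest bag has 5 vertices, giving width 4; this decomposition certifies tw(G) ≤ 4. Conversely, {0, 2, 4, 5, 6} is a clique of size 5, and the vertices of any clique must share a bag in every tree decomposition; so some bag has ≥ 5 vertices and tw(G) ≥ 4. Combining the bounds, tw(G) = 4.

Treewidth 4.
One optimal decomposition is:
Bags: B1 = {0, 2, 4, 5, 6}  B2 = {1, 2, 4, 5, 6}  B3 = {0, 3, 4, 5, 6}
Tree: B1–B2, B1–B3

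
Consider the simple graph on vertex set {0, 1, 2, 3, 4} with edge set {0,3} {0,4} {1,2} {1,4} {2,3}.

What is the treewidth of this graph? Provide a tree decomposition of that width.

Treewidth 2.
Bags: B1 = {1, 2, 4}  B2 = {0, 2, 4}  B3 = {0, 2, 3}
Tree: B1–B2, B2–B3

Each bag holds 3 vertices, so the decomposition has width 2, which upper-bounds the treewidth. Since 2–1–4–0–3–2 is a cycle in G, G is not acyclic. Forests are exactly the graphs of treewidth ≤ 1, so tw(G) ≥ 2. The upper and lower bounds meet at 2, so that is the treewidth.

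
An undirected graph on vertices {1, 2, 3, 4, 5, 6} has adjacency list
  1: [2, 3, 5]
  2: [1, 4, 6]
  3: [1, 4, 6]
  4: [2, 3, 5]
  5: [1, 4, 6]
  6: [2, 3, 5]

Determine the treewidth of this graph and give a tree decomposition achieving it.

The largest bag has 4 vertices, giving width 3; this decomposition certifies tw(G) ≤ 3. For the lower bound: the 4 vertex sets {2,4}, {1,5}, {6}, {3} are disjoint, each induces a connected subgraph, and every pair is joined by at least one edge of G. Contracting each set to a single vertex therefore yields K_{4} as a minor, and since treewidth is minor-monotone, tw(G) ≥ tw(K_{4}) = 3. Combining the bounds, tw(G) = 3.

Treewidth 3.
One such decomposition:
Bags: B1 = {1, 2, 4, 6}  B2 = {1, 4, 5, 6}  B3 = {1, 3, 4, 6}
Tree: B1–B2, B2–B3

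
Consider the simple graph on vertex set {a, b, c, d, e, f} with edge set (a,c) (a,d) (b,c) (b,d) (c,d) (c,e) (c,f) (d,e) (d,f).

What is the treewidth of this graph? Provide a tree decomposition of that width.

Each bag holds 3 vertices, so the decomposition has width 2, which upper-bounds the treewidth. Conversely, {c, d, e} is a clique of size 3, and the vertices of any clique must share a bag in every tree decomposition; so some bag has ≥ 3 vertices and tw(G) ≥ 2. The upper and lower bounds meet at 2, so that is the treewidth.

Treewidth 2.
One optimal decomposition is:
Bags: B1 = {a, c, d}  B2 = {c, d, f}  B3 = {c, d, e}  B4 = {b, c, d}
Tree: B1–B2, B2–B3, B2–B4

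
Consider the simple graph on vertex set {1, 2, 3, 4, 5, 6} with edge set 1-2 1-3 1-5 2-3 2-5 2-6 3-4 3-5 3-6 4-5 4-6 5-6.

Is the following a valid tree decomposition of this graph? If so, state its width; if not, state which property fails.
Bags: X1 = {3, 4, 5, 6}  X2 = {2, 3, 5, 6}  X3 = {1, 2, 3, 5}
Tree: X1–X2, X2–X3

Yes; width 3.

Vertex coverage: the bags together contain {1, 2, 3, 4, 5, 6}, the full vertex set. Edge coverage: each edge of G has both endpoints in at least one bag. Running intersection: for every vertex, the bags containing it form a connected subtree. All three properties hold, so this is a valid tree decomposition of width max|bag| − 1 = 3, and hence tw(G) ≤ 3.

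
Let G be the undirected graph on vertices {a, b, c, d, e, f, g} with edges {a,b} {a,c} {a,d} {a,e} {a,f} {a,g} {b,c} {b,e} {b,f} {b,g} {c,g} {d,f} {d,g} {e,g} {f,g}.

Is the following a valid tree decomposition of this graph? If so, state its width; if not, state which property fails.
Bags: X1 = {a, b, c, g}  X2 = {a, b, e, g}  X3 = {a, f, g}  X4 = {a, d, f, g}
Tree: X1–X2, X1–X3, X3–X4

No — edge (b,f) lies in no bag.

A tree decomposition must satisfy three properties: every vertex lies in some bag; for every edge, both endpoints lie together in some bag; and for every vertex, the bags containing it form a connected subtree. Here edge (b,f) lies in no bag, so the decomposition is invalid.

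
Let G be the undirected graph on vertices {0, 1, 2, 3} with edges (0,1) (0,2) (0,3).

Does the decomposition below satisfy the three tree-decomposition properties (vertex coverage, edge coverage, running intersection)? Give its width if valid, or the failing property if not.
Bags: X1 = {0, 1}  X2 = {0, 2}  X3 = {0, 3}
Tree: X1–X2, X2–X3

Checking the three conditions: (i) the bags cover all of {0, 1, 2, 3}; (ii) for each edge, some bag contains both endpoints; (iii) the bags containing any fixed vertex form a subtree. All hold, so the decomposition is valid with width 2 − 1 = 1.

Yes; width 1.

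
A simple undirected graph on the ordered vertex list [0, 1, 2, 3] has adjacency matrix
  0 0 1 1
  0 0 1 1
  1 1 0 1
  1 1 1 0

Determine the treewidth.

A width-2 tree decomposition is:
Bags: B1 = {0, 2, 3}  B2 = {1, 2, 3}
Tree: B1–B2
The largest bag has 3 vertices, giving width 2; this decomposition certifies tw(G) ≤ 2. Conversely, {0, 2, 3} is a clique of size 3, and the vertices of any clique must share a bag in every tree decomposition; so some bag has ≥ 3 vertices and tw(G) ≥ 2. Combining the bounds, tw(G) = 2.

2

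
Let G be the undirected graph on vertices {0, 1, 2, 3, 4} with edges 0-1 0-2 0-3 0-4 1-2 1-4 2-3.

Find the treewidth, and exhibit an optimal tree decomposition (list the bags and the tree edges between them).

Each bag holds 3 vertices, so the decomposition has width 2, which upper-bounds the treewidth. Conversely, {0, 1, 2} is a clique of size 3, and the vertices of any clique must share a bag in every tree decomposition; so some bag has ≥ 3 vertices and tw(G) ≥ 2. Combining the bounds, tw(G) = 2.

Treewidth 2.
Bags: B1 = {0, 1, 4}  B2 = {0, 1, 2}  B3 = {0, 2, 3}
Tree: B1–B2, B2–B3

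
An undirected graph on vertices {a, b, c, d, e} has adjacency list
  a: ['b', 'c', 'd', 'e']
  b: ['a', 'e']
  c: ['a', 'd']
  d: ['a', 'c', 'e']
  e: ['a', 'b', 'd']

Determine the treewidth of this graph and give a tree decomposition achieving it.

Each bag holds 3 vertices, so the decomposition has width 2, which upper-bounds the treewidth. For the lower bound, the 3 vertices {a, d, e} are pairwise adjacent, and any tree decomposition puts a clique entirely inside one bag — forcing width ≥ 2. Therefore the treewidth is 2.

Treewidth 2.
One such decomposition:
Bags: B1 = {a, d, e}  B2 = {a, b, e}  B3 = {a, c, d}
Tree: B1–B2, B1–B3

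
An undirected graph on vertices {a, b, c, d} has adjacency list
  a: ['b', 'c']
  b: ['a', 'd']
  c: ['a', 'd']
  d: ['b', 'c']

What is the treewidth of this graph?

2

A width-2 tree decomposition is:
Bags: B1 = {a, b, c}  B2 = {b, c, d}
Tree: B1–B2
The largest bag has 3 vertices, giving width 2; this decomposition certifies tw(G) ≤ 2. The edges b–a–c–d–b form a cycle, so G is not a tree and its treewidth is at least 2. Combining the bounds, tw(G) = 2.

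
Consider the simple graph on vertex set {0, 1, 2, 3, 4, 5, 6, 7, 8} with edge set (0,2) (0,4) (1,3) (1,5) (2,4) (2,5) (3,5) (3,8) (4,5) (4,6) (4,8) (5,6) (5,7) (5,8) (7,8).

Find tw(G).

A width-2 tree decomposition is:
Bags: B1 = {4, 5, 6}  B2 = {4, 5, 8}  B3 = {2, 4, 5}  B4 = {0, 2, 4}  B5 = {3, 5, 8}  B6 = {5, 7, 8}  B7 = {1, 3, 5}
Tree: B1–B2, B1–B3, B3–B4, B2–B5, B5–B6, B5–B7
Each bag holds 3 vertices, so the decomposition has width 2, which upper-bounds the treewidth. For the lower bound, the 3 vertices {0, 2, 4} are pairwise adjacent, and any tree decomposition puts a clique entirely inside one bag — forcing width ≥ 2. The upper and lower bounds meet at 2, so that is the treewidth.

2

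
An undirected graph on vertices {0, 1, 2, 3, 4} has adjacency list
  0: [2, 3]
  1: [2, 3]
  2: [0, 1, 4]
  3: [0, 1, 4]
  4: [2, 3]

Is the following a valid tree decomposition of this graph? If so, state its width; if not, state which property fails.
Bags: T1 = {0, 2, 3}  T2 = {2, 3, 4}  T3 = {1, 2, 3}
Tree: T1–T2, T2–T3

Yes; width 2.

Vertex coverage: the bags together contain {0, 1, 2, 3, 4}, the full vertex set. Edge coverage: each edge of G has both endpoints in at least one bag. Running intersection: for every vertex, the bags containing it form a connected subtree. All three properties hold, so this is a valid tree decomposition of width max|bag| − 1 = 2, and hence tw(G) ≤ 2.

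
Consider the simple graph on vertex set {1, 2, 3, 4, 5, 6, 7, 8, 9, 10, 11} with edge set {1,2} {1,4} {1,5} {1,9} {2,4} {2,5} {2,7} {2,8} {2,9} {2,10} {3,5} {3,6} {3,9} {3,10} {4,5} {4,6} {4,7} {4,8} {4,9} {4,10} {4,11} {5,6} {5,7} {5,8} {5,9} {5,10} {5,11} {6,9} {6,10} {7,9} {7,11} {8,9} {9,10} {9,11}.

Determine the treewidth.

A width-4 tree decomposition is:
Bags: B1 = {2, 4, 5, 7, 9}  B2 = {2, 4, 5, 9, 10}  B3 = {4, 5, 7, 9, 11}  B4 = {4, 5, 6, 9, 10}  B5 = {3, 5, 6, 9, 10}  B6 = {1, 2, 4, 5, 9}  B7 = {2, 4, 5, 8, 9}
Tree: B1–B2, B1–B3, B2–B4, B4–B5, B1–B6, B1–B7
Each bag holds 5 vertices, so the decomposition has width 4, which upper-bounds the treewidth. On the other hand G contains the 5-clique {3, 5, 6, 9, 10}. A clique must lie in a single bag of any decomposition, so no decomposition can have width below 4. Hence tw(G) = 4 exactly.

4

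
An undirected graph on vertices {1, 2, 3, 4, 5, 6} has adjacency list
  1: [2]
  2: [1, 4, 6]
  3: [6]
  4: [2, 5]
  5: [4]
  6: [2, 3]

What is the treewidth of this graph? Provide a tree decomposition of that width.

Every bag has size at most 2, so the width is 2 − 1 = 1 and tw(G) ≤ 1. Since G has at least one edge (e.g. 2–6), it is not an edgeless graph, so tw(G) ≥ 1. Combining the bounds, tw(G) = 1.

Treewidth 1.
Bags: B1 = {2, 6}  B2 = {2, 4}  B3 = {3, 6}  B4 = {1, 2}  B5 = {4, 5}
Tree: B1–B2, B1–B3, B1–B4, B2–B5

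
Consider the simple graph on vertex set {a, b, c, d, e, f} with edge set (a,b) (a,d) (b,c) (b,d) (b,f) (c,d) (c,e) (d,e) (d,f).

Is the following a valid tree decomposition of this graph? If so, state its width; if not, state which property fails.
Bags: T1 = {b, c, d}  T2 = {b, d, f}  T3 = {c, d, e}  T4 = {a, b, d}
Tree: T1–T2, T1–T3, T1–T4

Yes; width 2.

Checking the three conditions: (i) the bags cover all of {a, b, c, d, e, f}; (ii) for each edge, some bag contains both endpoints; (iii) the bags containing any fixed vertex form a subtree. All hold, so the decomposition is valid with width 3 − 1 = 2.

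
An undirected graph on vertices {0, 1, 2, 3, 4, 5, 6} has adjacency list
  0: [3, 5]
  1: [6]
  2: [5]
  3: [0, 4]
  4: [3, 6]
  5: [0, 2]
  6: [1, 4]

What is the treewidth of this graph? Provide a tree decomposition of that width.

The largest bag has 2 vertices, giving width 1; this decomposition certifies tw(G) ≤ 1. Since G has at least one edge (e.g. 2–5), it is not an edgeless graph, so tw(G) ≥ 1. Hence tw(G) = 1 exactly.

Treewidth 1.
One such decomposition:
Bags: B1 = {2, 5}  B2 = {0, 5}  B3 = {0, 3}  B4 = {3, 4}  B5 = {4, 6}  B6 = {1, 6}
Tree: B1–B2, B2–B3, B3–B4, B4–B5, B5–B6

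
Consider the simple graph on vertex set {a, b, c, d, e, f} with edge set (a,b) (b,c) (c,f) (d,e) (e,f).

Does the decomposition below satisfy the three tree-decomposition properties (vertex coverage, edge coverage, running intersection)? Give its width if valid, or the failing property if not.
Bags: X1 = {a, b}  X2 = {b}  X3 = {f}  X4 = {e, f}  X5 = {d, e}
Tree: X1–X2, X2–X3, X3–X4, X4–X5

No — vertex c appears in no bag.

A tree decomposition must satisfy three properties: every vertex lies in some bag; for every edge, both endpoints lie together in some bag; and for every vertex, the bags containing it form a connected subtree. Here vertex c appears in no bag, so the decomposition is invalid.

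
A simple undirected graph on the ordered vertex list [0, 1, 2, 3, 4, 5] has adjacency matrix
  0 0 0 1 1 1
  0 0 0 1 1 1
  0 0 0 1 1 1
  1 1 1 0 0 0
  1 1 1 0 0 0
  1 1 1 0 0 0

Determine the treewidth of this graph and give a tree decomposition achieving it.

Treewidth 3.
Bags: B1 = {0, 3, 4, 5}  B2 = {1, 3, 4, 5}  B3 = {2, 3, 4, 5}
Tree: B1–B2, B2–B3

Every bag has size at most 4, so the width is 4 − 1 = 3 and tw(G) ≤ 3. For the lower bound: the 4 vertex sets {0,5}, {1,3}, {4}, {2} are disjoint, each induces a connected subgraph, and every pair is joined by at least one edge of G. Contracting each set to a single vertex therefore yields K_{4} as a minor, and since treewidth is minor-monotone, tw(G) ≥ tw(K_{4}) = 3. Therefore the treewidth is 3.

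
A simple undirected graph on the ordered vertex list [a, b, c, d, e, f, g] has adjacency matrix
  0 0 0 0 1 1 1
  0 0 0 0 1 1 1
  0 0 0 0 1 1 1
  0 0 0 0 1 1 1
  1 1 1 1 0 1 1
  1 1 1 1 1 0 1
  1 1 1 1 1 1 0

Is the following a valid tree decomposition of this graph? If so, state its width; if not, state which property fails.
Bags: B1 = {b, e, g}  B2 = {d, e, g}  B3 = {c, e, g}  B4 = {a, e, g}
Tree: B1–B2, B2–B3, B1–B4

A tree decomposition must satisfy three properties: every vertex lies in some bag; for every edge, both endpoints lie together in some bag; and for every vertex, the bags containing it form a connected subtree. Here vertex f appears in no bag, so the decomposition is invalid.

No — vertex f appears in no bag.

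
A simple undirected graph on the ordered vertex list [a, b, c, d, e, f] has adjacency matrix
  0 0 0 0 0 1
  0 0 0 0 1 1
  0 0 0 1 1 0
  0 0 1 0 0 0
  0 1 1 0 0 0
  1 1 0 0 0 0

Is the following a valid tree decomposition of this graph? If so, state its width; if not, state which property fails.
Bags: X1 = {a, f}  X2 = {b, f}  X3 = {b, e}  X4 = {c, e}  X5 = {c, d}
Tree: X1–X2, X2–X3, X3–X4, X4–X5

Every vertex of G appears in some bag (union = {a, b, c, d, e, f}); every edge is covered by a bag; and for each vertex v the set of bags containing v is connected in the bag tree. The decomposition is therefore valid. The largest bag has 2 vertices, so the width is 1.

Yes; width 1.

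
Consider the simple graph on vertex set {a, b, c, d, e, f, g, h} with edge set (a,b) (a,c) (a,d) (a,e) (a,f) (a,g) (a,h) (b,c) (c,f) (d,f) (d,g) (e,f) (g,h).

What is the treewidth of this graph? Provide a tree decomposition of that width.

Treewidth 2.
Bags: B1 = {a, g, h}  B2 = {a, d, g}  B3 = {a, d, f}  B4 = {a, c, f}  B5 = {a, b, c}  B6 = {a, e, f}
Tree: B1–B2, B2–B3, B3–B4, B4–B5, B4–B6

The largest bag has 3 vertices, giving width 2; this decomposition certifies tw(G) ≤ 2. Conversely, {a, d, g} is a clique of size 3, and the vertices of any clique must share a bag in every tree decomposition; so some bag has ≥ 3 vertices and tw(G) ≥ 2. Hence tw(G) = 2 exactly.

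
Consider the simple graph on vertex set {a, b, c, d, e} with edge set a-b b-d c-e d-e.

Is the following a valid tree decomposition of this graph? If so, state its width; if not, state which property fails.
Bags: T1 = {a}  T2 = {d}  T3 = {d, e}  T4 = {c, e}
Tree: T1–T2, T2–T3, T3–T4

No — vertex b appears in no bag.

A tree decomposition must satisfy three properties: every vertex lies in some bag; for every edge, both endpoints lie together in some bag; and for every vertex, the bags containing it form a connected subtree. Here vertex b appears in no bag, so the decomposition is invalid.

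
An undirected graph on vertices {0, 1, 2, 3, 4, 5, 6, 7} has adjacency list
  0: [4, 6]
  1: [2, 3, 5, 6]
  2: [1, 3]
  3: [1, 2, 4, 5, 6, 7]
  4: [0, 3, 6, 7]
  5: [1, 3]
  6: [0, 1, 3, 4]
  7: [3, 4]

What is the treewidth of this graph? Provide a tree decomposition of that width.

Treewidth 2.
One such decomposition:
Bags: B1 = {3, 4, 6}  B2 = {1, 3, 6}  B3 = {1, 2, 3}  B4 = {0, 4, 6}  B5 = {3, 4, 7}  B6 = {1, 3, 5}
Tree: B1–B2, B2–B3, B1–B4, B1–B5, B3–B6

Every bag has size at most 3, so the width is 3 − 1 = 2 and tw(G) ≤ 2. On the other hand G contains the 3-clique {0, 4, 6}. A clique must lie in a single bag of any decomposition, so no decomposition can have width below 2. Therefore the treewidth is 2.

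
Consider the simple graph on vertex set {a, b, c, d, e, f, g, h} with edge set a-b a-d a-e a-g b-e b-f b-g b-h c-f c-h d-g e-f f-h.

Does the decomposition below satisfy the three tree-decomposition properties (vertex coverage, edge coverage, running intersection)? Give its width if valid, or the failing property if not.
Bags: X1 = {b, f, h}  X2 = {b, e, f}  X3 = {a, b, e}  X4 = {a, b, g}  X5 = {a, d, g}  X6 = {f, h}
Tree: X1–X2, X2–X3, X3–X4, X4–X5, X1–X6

No — vertex c appears in no bag.

A tree decomposition must satisfy three properties: every vertex lies in some bag; for every edge, both endpoints lie together in some bag; and for every vertex, the bags containing it form a connected subtree. Here vertex c appears in no bag, so the decomposition is invalid.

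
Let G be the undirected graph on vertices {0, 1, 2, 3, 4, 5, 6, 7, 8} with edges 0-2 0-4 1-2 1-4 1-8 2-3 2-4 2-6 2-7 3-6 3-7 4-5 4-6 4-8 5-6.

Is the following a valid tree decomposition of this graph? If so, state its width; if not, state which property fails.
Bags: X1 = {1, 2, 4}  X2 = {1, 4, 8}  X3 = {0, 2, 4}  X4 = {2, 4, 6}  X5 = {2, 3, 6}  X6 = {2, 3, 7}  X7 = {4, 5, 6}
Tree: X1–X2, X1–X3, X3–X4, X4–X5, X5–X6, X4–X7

Every vertex of G appears in some bag (union = {0, 1, 2, 3, 4, 5, 6, 7, 8}); every edge is covered by a bag; and for each vertex v the set of bags containing v is connected in the bag tree. The decomposition is therefore valid. The largest bag has 3 vertices, so the width is 2.

Yes; width 2.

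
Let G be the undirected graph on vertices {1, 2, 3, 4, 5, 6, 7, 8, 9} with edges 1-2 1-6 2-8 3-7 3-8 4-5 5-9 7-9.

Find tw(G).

A width-1 tree decomposition is:
Bags: B1 = {4, 5}  B2 = {5, 9}  B3 = {7, 9}  B4 = {3, 7}  B5 = {3, 8}  B6 = {2, 8}  B7 = {1, 2}  B8 = {1, 6}
Tree: B1–B2, B2–B3, B3–B4, B4–B5, B5–B6, B6–B7, B7–B8
Every bag has size at most 2, so the width is 2 − 1 = 1 and tw(G) ≤ 1. Any graph with an edge has treewidth ≥ 1, and G has the edge 4–5. Therefore the treewidth is 1.

1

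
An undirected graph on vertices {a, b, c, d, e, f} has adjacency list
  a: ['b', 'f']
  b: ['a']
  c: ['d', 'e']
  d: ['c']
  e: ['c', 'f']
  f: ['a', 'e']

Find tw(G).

1

A width-1 tree decomposition is:
Bags: B1 = {a, b}  B2 = {a, f}  B3 = {e, f}  B4 = {c, e}  B5 = {c, d}
Tree: B1–B2, B2–B3, B3–B4, B4–B5
Each bag holds 2 vertices, so the decomposition has width 1, which upper-bounds the treewidth. Since G has at least one edge (e.g. b–a), it is not an edgeless graph, so tw(G) ≥ 1. The upper and lower bounds meet at 1, so that is the treewidth.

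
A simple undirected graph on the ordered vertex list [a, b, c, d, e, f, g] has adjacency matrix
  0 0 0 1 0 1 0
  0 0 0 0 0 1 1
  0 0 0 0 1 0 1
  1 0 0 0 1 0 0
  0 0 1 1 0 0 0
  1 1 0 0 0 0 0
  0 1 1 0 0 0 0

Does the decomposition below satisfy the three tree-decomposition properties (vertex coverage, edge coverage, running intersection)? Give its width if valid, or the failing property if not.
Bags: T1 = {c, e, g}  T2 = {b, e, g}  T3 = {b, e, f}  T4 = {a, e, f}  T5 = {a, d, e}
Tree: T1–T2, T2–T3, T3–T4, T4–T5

Yes; width 2.

Every vertex of G appears in some bag (union = {a, b, c, d, e, f, g}); every edge is covered by a bag; and for each vertex v the set of bags containing v is connected in the bag tree. The decomposition is therefore valid. The largest bag has 3 vertices, so the width is 2.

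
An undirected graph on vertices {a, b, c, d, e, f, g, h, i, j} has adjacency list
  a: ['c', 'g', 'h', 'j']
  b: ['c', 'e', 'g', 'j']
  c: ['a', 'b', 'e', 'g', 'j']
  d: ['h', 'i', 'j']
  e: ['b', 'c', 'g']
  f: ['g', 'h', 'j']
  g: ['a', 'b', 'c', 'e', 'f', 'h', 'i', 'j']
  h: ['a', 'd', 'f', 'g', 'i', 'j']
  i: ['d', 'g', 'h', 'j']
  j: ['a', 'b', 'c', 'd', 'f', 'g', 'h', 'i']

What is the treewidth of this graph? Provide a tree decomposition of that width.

Treewidth 3.
Bags: B1 = {g, h, i, j}  B2 = {a, g, h, j}  B3 = {a, c, g, j}  B4 = {b, c, g, j}  B5 = {b, c, e, g}  B6 = {d, h, i, j}  B7 = {f, g, h, j}
Tree: B1–B2, B2–B3, B3–B4, B4–B5, B1–B6, B1–B7

Every bag has size at most 4, so the width is 4 − 1 = 3 and tw(G) ≤ 3. For the lower bound, the 4 vertices {d, h, i, j} are pairwise adjacent, and any tree decomposition puts a clique entirely inside one bag — forcing width ≥ 3. Therefore the treewidth is 3.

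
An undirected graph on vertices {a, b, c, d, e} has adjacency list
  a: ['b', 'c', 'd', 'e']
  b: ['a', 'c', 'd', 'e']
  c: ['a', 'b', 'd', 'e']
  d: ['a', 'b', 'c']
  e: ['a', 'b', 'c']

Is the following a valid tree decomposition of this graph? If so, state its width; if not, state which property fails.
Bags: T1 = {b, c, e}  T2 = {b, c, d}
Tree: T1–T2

A tree decomposition must satisfy three properties: every vertex lies in some bag; for every edge, both endpoints lie together in some bag; and for every vertex, the bags containing it form a connected subtree. Here vertex a appears in no bag, so the decomposition is invalid.

No — vertex a appears in no bag.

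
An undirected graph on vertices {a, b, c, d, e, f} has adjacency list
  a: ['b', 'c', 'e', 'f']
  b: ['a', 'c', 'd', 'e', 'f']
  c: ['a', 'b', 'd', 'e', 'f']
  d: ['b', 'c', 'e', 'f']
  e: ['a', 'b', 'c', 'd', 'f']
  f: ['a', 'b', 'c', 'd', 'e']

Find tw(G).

A width-4 tree decomposition is:
Bags: B1 = {b, c, d, e, f}  B2 = {a, b, c, e, f}
Tree: B1–B2
Each bag holds 5 vertices, so the decomposition has width 4, which upper-bounds the treewidth. Conversely, {b, c, d, e, f} is a clique of size 5, and the vertices of any clique must share a bag in every tree decomposition; so some bag has ≥ 5 vertices and tw(G) ≥ 4. Hence tw(G) = 4 exactly.

4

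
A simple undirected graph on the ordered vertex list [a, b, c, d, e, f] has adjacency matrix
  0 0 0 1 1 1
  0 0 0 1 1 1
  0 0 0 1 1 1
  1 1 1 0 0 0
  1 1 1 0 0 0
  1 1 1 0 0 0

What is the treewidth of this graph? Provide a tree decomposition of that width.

Treewidth 3.
One such decomposition:
Bags: B1 = {c, d, e, f}  B2 = {b, d, e, f}  B3 = {a, d, e, f}
Tree: B1–B2, B2–B3

Each bag holds 4 vertices, so the decomposition has width 3, which upper-bounds the treewidth. For the lower bound: the 4 vertex sets {c,d}, {b,e}, {f}, {a} are disjoint, each induces a connected subgraph, and every pair is joined by at least one edge of G. Contracting each set to a single vertex therefore yields K_{4} as a minor, and since treewidth is minor-monotone, tw(G) ≥ tw(K_{4}) = 3. Hence tw(G) = 3 exactly.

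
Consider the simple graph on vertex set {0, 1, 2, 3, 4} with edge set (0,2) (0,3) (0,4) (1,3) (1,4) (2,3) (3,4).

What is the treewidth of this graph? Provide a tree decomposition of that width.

Treewidth 2.
One optimal decomposition is:
Bags: B1 = {1, 3, 4}  B2 = {0, 3, 4}  B3 = {0, 2, 3}
Tree: B1–B2, B2–B3

The largest bag has 3 vertices, giving width 2; this decomposition certifies tw(G) ≤ 2. Conversely, {0, 2, 3} is a clique of size 3, and the vertices of any clique must share a bag in every tree decomposition; so some bag has ≥ 3 vertices and tw(G) ≥ 2. The upper and lower bounds meet at 2, so that is the treewidth.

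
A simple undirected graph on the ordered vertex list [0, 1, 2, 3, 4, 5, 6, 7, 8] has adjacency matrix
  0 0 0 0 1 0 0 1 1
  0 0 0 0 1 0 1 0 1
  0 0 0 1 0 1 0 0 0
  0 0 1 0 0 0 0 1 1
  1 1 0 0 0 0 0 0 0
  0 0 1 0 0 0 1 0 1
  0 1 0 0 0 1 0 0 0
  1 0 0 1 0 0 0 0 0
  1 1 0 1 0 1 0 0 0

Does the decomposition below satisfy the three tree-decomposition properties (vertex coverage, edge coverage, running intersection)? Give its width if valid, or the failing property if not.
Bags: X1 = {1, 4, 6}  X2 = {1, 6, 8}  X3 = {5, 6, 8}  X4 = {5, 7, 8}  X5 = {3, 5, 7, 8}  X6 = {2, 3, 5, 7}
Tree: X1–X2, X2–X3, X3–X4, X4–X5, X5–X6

No — vertex 0 appears in no bag.

A tree decomposition must satisfy three properties: every vertex lies in some bag; for every edge, both endpoints lie together in some bag; and for every vertex, the bags containing it form a connected subtree. Here vertex 0 appears in no bag, so the decomposition is invalid.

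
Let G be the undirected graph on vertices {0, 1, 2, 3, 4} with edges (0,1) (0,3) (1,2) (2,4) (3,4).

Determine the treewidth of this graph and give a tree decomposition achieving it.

Treewidth 2.
One optimal decomposition is:
Bags: B1 = {0, 1, 3}  B2 = {1, 2, 3}  B3 = {2, 3, 4}
Tree: B1–B2, B2–B3

The largest bag has 3 vertices, giving width 2; this decomposition certifies tw(G) ≤ 2. The edges 3–0–1–2–4–3 form a cycle, so G is not a tree and its treewidth is at least 2. Therefore the treewidth is 2.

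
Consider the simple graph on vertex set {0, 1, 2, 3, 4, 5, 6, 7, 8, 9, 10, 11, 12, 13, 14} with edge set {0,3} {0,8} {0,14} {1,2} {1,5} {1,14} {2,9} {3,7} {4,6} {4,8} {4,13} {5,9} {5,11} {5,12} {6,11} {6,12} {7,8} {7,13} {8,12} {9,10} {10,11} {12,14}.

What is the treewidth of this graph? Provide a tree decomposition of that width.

Each bag holds 4 vertices, so the decomposition has width 3, which upper-bounds the treewidth. For the lower bound: the 4 vertex sets {3,7,13}, {4}, {8}, {0,6,12,14} are disjoint, each induces a connected subgraph, and every pair is joined by at least one edge of G. Contracting each set to a single vertex therefore yields K_{4} as a minor, and since treewidth is minor-monotone, tw(G) ≥ tw(K_{4}) = 3. Therefore the treewidth is 3.

Treewidth 3.
Bags: B1 = {3, 4, 7, 13}  B2 = {3, 4, 7, 8}  B3 = {0, 3, 4, 8}  B4 = {0, 4, 6, 8}  B5 = {0, 6, 8, 12}  B6 = {0, 6, 12, 14}  B7 = {6, 11, 12, 14}  B8 = {5, 11, 12, 14}  B9 = {1, 5, 11, 14}  B10 = {1, 5, 10, 11}  B11 = {1, 5, 9, 10}  B12 = {1, 2, 9, 10}
Tree: B1–B2, B2–B3, B3–B4, B4–B5, B5–B6, B6–B7, B7–B8, B8–B9, B9–B10, B10–B11, B11–B12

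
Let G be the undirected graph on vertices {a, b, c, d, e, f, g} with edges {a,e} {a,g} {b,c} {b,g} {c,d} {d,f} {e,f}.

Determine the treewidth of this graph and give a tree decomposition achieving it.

Treewidth 2.
Bags: B1 = {b, c, d}  B2 = {b, d, g}  B3 = {a, d, g}  B4 = {a, d, e}  B5 = {d, e, f}
Tree: B1–B2, B2–B3, B3–B4, B4–B5

Every bag has size at most 3, so the width is 3 − 1 = 2 and tw(G) ≤ 2. The edges d–c–b–g–a–e–f–d form a cycle, so G is not a tree and its treewidth is at least 2. Hence tw(G) = 2 exactly.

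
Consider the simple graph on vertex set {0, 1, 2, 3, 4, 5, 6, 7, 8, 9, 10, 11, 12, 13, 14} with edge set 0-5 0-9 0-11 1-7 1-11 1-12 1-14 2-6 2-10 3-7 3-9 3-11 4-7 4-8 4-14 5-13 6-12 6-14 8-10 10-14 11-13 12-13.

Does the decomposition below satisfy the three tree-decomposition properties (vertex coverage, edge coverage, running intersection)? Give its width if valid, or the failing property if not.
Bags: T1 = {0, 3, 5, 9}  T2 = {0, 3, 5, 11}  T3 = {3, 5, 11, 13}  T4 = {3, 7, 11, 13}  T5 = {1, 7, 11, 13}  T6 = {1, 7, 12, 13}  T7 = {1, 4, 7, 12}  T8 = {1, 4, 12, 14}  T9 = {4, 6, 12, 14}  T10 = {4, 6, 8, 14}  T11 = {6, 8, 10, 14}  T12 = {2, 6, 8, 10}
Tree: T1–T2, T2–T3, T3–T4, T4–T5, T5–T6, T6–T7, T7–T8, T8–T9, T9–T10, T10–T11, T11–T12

Checking the three conditions: (i) the bags cover all of {0, 1, 2, 3, 4, 5, 6, 7, 8, 9, 10, 11, 12, 13, 14}; (ii) for each edge, some bag contains both endpoints; (iii) the bags containing any fixed vertex form a subtree. All hold, so the decomposition is valid with width 4 − 1 = 3.

Yes; width 3.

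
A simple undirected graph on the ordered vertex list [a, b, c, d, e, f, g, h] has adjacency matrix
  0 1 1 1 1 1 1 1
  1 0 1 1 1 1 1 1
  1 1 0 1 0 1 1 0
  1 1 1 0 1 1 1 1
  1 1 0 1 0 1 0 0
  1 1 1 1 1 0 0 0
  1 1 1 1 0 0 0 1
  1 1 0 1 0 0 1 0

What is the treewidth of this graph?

4

A width-4 tree decomposition is:
Bags: B1 = {a, b, d, g, h}  B2 = {a, b, c, d, g}  B3 = {a, b, c, d, f}  B4 = {a, b, d, e, f}
Tree: B1–B2, B2–B3, B3–B4
Each bag holds 5 vertices, so the decomposition has width 4, which upper-bounds the treewidth. On the other hand G contains the 5-clique {a, b, d, g, h}. A clique must lie in a single bag of any decomposition, so no decomposition can have width below 4. Combining the bounds, tw(G) = 4.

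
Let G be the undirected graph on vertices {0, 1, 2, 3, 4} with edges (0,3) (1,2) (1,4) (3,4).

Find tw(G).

1

A width-1 tree decomposition is:
Bags: B1 = {1, 2}  B2 = {1, 4}  B3 = {3, 4}  B4 = {0, 3}
Tree: B1–B2, B2–B3, B3–B4
Every bag has size at most 2, so the width is 2 − 1 = 1 and tw(G) ≤ 1. Since G has at least one edge (e.g. 2–1), it is not an edgeless graph, so tw(G) ≥ 1. Combining the bounds, tw(G) = 1.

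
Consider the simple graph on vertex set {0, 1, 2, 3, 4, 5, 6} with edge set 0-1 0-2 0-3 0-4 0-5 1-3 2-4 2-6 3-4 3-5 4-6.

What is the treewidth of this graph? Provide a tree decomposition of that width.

Treewidth 2.
Bags: B1 = {0, 2, 4}  B2 = {0, 3, 4}  B3 = {0, 3, 5}  B4 = {0, 1, 3}  B5 = {2, 4, 6}
Tree: B1–B2, B2–B3, B2–B4, B1–B5

The largest bag has 3 vertices, giving width 2; this decomposition certifies tw(G) ≤ 2. For the lower bound, the 3 vertices {0, 2, 4} are pairwise adjacent, and any tree decomposition puts a clique entirely inside one bag — forcing width ≥ 2. Hence tw(G) = 2 exactly.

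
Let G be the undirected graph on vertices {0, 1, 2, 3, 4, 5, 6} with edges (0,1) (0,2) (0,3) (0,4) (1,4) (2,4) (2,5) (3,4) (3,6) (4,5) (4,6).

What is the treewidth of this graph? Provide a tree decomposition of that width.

Treewidth 2.
Bags: B1 = {3, 4, 6}  B2 = {0, 3, 4}  B3 = {0, 1, 4}  B4 = {0, 2, 4}  B5 = {2, 4, 5}
Tree: B1–B2, B2–B3, B3–B4, B4–B5

Every bag has size at most 3, so the width is 3 − 1 = 2 and tw(G) ≤ 2. Conversely, {0, 1, 4} is a clique of size 3, and the vertices of any clique must share a bag in every tree decomposition; so some bag has ≥ 3 vertices and tw(G) ≥ 2. The upper and lower bounds meet at 2, so that is the treewidth.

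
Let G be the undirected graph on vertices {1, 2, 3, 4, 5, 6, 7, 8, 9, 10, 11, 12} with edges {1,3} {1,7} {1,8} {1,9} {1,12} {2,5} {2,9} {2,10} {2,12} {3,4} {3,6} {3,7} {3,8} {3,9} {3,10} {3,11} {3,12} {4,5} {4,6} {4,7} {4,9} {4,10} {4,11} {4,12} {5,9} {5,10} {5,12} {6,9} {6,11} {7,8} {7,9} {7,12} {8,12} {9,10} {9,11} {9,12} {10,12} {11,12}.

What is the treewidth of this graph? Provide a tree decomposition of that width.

Each bag holds 5 vertices, so the decomposition has width 4, which upper-bounds the treewidth. Conversely, {1, 3, 7, 8, 12} is a clique of size 5, and the vertices of any clique must share a bag in every tree decomposition; so some bag has ≥ 5 vertices and tw(G) ≥ 4. Combining the bounds, tw(G) = 4.

Treewidth 4.
Bags: B1 = {3, 4, 9, 11, 12}  B2 = {3, 4, 9, 10, 12}  B3 = {4, 5, 9, 10, 12}  B4 = {3, 4, 7, 9, 12}  B5 = {1, 3, 7, 9, 12}  B6 = {2, 5, 9, 10, 12}  B7 = {1, 3, 7, 8, 12}  B8 = {3, 4, 6, 9, 11}
Tree: B1–B2, B2–B3, B2–B4, B4–B5, B3–B6, B5–B7, B1–B8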